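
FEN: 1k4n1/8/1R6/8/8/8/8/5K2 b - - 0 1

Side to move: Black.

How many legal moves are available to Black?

Black to move; king on b8.
In check: yes, from the white rook on b6.
Legal moves: Kc8, Ka8, Kc7, Ka7.
Count: 4.

4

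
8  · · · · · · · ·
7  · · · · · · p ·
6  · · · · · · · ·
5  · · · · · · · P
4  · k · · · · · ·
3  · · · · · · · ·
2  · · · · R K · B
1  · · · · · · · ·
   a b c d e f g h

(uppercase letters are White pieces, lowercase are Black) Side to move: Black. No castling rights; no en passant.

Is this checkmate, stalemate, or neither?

Black to move; black king on b4.
In check: no.
Legal moves for Black: Kc5, Kb5, Ka5, Kc4, Ka4, Kc3, Kb3, Ka3, g6, g5.
Black has 10 legal moves and is not in check → neither.

neither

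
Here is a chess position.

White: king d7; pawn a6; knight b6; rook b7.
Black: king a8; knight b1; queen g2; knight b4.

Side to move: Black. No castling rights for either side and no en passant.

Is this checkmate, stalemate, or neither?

checkmate

Black to move; black king on a8.
In check: yes, from the white knight on b6.
King squares — a7: attacked by Rb7; b7: attacked by Pa6; b8: attacked by Rb7.
Legal moves for Black: none.
In check with no legal moves → checkmate.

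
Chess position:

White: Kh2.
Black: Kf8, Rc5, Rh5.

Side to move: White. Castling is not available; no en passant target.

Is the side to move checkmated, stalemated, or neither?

White to move; white king on h2.
In check: yes, from the black rook on h5.
Legal moves for White: Kg3, Kg2, Kg1.
White is in check but has 3 legal moves → neither.

neither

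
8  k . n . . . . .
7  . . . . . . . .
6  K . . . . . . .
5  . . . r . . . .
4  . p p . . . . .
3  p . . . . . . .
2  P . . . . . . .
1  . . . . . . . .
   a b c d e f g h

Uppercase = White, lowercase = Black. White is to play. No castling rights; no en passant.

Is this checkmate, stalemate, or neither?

stalemate

White to move; white king on a6.
In check: no.
King squares — a5: attacked by Rd5; b5: attacked by Rd5; b6: attacked by Nc8; a7: attacked by Ka8; b7: attacked by Ka8.
Legal moves for White: none.
Not in check and no legal moves → stalemate.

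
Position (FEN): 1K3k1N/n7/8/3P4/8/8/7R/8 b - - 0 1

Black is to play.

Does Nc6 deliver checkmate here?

After Nc6: white king on b8; in check: yes, from the black knight on c6.
White has 5 legal replies: Kc8, Ka8, Kc7, Kb7, dxc6.
In check but a legal move exists → not checkmate.

no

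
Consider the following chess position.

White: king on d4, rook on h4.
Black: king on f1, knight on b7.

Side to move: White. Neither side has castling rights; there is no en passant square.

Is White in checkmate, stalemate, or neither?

neither

White to move; white king on d4.
In check: no.
Legal moves for White: Rh8, Rh7, Rh6, Rh5, Rg4, Rf4+, Re4, Rh3, Rh2, Rh1+, Ke5, Kd5, Ke4, Kc4, Ke3, Kd3, Kc3.
White has 17 legal moves and is not in check → neither.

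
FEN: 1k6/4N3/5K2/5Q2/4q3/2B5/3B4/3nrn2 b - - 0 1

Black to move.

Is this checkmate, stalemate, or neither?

Black to move; black king on b8.
In check: no.
Legal moves for Black include: Ka8, Kc7, Kb7, Ka7, Qa8, Qxe7+, Qb7, Qe6+, Qc6+, Qxf5+, Qe5+, Qd5, Qh4+, Qg4, Qf4, Qd4+, Qc4, Qb4, ... (list truncated; more exist).
Black has legal moves and is not in check → neither.

neither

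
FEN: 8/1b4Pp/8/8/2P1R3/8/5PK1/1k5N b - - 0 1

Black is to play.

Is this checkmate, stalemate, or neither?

Black to move; black king on b1.
In check: no.
Legal moves for Black: Bc8, Ba8, Bc6, Ba6, Bd5, Bxe4+, Kc2, Kb2, Ka2, Kc1, Ka1, h6, h5.
Black has 13 legal moves and is not in check → neither.

neither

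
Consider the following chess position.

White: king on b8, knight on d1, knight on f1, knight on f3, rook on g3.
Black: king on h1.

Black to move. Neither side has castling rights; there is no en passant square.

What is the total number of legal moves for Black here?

0

Black to move; king on h1.
In check: no.
Legal moves: none.
Count: 0.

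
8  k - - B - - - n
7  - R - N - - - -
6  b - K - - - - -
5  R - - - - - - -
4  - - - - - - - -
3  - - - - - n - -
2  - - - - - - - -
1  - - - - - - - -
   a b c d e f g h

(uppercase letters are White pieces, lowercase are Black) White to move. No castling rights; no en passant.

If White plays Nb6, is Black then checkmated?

After Nb6: black king on a8; in check: yes, from the white knight on b6.
King squares — a7: attacked by Rb7; b7: attacked by Kc6; b8: attacked by Rb7.
Black has no legal moves → checkmate.

yes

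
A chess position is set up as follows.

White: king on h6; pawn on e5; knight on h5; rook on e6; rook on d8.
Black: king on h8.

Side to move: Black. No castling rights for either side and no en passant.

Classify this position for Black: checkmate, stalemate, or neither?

checkmate

Black to move; black king on h8.
In check: yes, from the white rook on d8.
King squares — g7: attacked by Nh5; h7: attacked by Kh6; g8: attacked by Rd8.
Legal moves for Black: none.
In check with no legal moves → checkmate.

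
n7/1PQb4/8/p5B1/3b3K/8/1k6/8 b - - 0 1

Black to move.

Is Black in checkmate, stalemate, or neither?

neither

Black to move; black king on b2.
In check: no.
Legal moves for Black include: Nxc7, Nb6, Be8, Bc8, Be6, Bc6, Bf5, Bb5, Bg4, Ba4, Bh3, Bh8, Bg7, Ba7, Bf6, Bb6, Be5, Bc5, ... (list truncated; more exist).
Black has legal moves and is not in check → neither.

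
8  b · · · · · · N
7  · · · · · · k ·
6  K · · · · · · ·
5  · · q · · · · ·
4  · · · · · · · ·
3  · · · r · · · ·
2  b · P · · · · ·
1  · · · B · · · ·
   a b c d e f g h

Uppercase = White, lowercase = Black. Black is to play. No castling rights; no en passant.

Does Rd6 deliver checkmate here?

After Rd6: white king on a6; in check: yes, from the black rook on d6.
King squares — a5: attacked by Qc5; b5: attacked by Qc5; b6: attacked by Qc5; a7: attacked by Qc5; b7: attacked by Ba8.
White has no legal moves → checkmate.

yes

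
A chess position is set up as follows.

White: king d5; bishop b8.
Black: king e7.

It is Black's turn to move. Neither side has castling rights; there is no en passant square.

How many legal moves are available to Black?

Black to move; king on e7.
In check: no.
Legal moves: Kf8, Ke8, Kd8, Kf7, Kd7, Kf6.
Count: 6.

6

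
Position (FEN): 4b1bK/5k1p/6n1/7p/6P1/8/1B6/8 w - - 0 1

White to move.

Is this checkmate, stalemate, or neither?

checkmate

White to move; white king on h8.
In check: yes, from the black knight on g6.
King squares — g7: attacked by Kf7; h7: attacked by Bg8; g8: attacked by Kf7.
Legal moves for White: none.
In check with no legal moves → checkmate.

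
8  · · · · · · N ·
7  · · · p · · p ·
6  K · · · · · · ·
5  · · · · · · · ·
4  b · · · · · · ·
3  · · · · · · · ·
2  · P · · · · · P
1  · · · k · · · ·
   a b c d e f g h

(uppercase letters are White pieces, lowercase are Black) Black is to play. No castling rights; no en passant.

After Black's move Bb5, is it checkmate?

After Bb5: white king on a6; in check: yes, from the black bishop on b5.
White has 5 legal replies: Kb7, Ka7, Kb6, Kxb5, Ka5.
In check but a legal move exists → not checkmate.

no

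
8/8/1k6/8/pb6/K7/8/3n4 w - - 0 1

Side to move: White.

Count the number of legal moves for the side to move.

White to move; king on a3.
In check: yes, from the black bishop on b4.
Legal moves: Kxb4, Kxa4, Ka2.
Count: 3.

3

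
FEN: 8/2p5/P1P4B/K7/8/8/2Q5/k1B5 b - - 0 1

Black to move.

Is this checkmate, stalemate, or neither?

Black to move; black king on a1.
In check: no.
King squares — b1: attacked by Qc2; a2: attacked by Qc2; b2: attacked by Bc1.
Legal moves for Black: none.
Not in check and no legal moves → stalemate.

stalemate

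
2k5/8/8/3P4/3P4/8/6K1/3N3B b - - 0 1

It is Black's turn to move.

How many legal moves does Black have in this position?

Black to move; king on c8.
In check: no.
Legal moves: Kd8, Kb8, Kd7, Kc7, Kb7.
Count: 5.

5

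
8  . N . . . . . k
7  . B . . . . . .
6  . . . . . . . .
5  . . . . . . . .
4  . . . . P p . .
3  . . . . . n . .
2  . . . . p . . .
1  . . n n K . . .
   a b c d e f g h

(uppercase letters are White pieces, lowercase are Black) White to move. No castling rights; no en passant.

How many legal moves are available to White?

White to move; king on e1.
In check: yes, from the black knight on f3.
Legal moves: none.
Count: 0.

0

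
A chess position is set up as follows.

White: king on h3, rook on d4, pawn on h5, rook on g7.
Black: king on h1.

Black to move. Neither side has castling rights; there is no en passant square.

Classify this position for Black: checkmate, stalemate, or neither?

stalemate

Black to move; black king on h1.
In check: no.
King squares — g1: attacked by Rg7; g2: attacked by Kh3; h2: attacked by Kh3.
Legal moves for Black: none.
Not in check and no legal moves → stalemate.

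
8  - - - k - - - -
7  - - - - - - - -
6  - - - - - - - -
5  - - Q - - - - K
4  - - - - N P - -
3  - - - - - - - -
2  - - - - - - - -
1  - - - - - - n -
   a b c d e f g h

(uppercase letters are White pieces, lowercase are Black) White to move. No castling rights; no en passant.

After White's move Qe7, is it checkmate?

After Qe7: black king on d8; in check: yes, from the white queen on e7.
Black has 2 legal replies: Kc8, Kxe7.
In check but a legal move exists → not checkmate.

no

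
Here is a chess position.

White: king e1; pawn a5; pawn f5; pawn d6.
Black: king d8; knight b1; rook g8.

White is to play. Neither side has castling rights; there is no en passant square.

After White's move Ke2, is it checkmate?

After Ke2: black king on d8; in check: no.
Black is not in check, so this cannot be checkmate.

no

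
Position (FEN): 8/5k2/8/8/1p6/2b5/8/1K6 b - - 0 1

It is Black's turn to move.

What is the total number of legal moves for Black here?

18

Black to move; king on f7.
In check: no.
Legal moves: Kg8, Kf8, Ke8, Kg7, Ke7, Kg6, Kf6, Ke6, Bh8, Bg7, Bf6, Be5, Bd4, Bd2, Bb2, Be1, Ba1, b3.
Count: 18.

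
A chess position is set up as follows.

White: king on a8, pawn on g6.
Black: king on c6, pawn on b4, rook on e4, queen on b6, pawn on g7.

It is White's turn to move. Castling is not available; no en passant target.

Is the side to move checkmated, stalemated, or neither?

White to move; white king on a8.
In check: no.
King squares — a7: attacked by Qb6; b7: attacked by Qb6; b8: attacked by Qb6.
Legal moves for White: none.
Not in check and no legal moves → stalemate.

stalemate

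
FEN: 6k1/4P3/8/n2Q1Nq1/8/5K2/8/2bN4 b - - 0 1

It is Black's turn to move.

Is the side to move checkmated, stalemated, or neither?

neither

Black to move; black king on g8.
In check: yes, from the white queen on d5.
King squares — f7: attacked by Qd5; g7: attacked by Nf5; h7: available; f8: attacked by Pe7; h8: available.
Legal moves for Black: Kh8, Kh7.
Black is in check but has 2 legal moves → neither.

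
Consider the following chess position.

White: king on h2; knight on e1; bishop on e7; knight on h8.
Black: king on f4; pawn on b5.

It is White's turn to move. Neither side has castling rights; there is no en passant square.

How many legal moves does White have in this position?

White to move; king on h2.
In check: no.
Legal moves: Nf7, Ng6+, Bf8, Bd8, Bf6, Bd6+, Bg5+, Bc5, Bh4, Bb4, Ba3, Kh3, Kg2, Kh1, Kg1, Nf3, Nd3+, Ng2+, Nc2.
Count: 19.

19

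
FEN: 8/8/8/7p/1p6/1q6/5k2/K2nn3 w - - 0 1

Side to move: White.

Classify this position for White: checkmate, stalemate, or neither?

stalemate

White to move; white king on a1.
In check: no.
King squares — b1: attacked by Qb3; a2: attacked by Qb3; b2: attacked by Nd1.
Legal moves for White: none.
Not in check and no legal moves → stalemate.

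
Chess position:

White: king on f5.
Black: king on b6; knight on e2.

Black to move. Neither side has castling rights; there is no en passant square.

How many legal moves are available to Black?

Black to move; king on b6.
In check: no.
Legal moves: Kc7, Kb7, Ka7, Kc6, Ka6, Kc5, Kb5, Ka5, Nf4, Nd4+, Ng3+, Nc3, Ng1, Nc1.
Count: 14.

14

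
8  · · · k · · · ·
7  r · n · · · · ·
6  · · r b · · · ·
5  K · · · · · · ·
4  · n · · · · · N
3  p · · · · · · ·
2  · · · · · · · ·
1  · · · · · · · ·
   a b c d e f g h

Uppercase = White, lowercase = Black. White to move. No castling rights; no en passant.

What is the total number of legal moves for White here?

White to move; king on a5.
In check: yes, from the black rook on a7.
Legal moves: none.
Count: 0.

0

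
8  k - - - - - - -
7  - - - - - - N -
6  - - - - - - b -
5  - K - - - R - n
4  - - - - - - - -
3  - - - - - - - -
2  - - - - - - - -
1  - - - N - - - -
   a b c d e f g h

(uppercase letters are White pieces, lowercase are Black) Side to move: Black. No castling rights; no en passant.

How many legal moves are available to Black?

11

Black to move; king on a8.
In check: no.
Legal moves: Kb8, Kb7, Ka7, Be8+, Bh7, Bf7, Bxf5, Nxg7, Nf6, Nf4, Ng3.
Count: 11.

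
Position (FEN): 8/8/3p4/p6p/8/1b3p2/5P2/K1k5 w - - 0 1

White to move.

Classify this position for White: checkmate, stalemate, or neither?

stalemate

White to move; white king on a1.
In check: no.
King squares — b1: attacked by Kc1; a2: attacked by Bb3; b2: attacked by Kc1.
Legal moves for White: none.
Not in check and no legal moves → stalemate.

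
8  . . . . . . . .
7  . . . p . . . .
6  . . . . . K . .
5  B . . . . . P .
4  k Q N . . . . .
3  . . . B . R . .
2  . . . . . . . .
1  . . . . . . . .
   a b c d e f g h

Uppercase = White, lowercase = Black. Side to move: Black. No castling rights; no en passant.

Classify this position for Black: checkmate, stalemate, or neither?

Black to move; black king on a4.
In check: yes, from the white queen on b4.
King squares — a3: attacked by Qb4; b3: attacked by Qb4; b4: attacked by Ba5; a5: attacked by Qb4; b5: attacked by Qb4.
Legal moves for Black: none.
In check with no legal moves → checkmate.

checkmate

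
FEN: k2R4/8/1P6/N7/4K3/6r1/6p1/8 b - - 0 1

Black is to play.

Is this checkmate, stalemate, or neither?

Black to move; black king on a8.
In check: yes, from the white rook on d8.
King squares — a7: attacked by Pb6; b7: attacked by Na5; b8: attacked by Rd8.
Legal moves for Black: none.
In check with no legal moves → checkmate.

checkmate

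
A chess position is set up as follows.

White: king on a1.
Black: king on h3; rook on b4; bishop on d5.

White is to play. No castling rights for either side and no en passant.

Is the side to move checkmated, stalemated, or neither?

stalemate

White to move; white king on a1.
In check: no.
King squares — b1: attacked by Rb4; a2: attacked by Bd5; b2: attacked by Rb4.
Legal moves for White: none.
Not in check and no legal moves → stalemate.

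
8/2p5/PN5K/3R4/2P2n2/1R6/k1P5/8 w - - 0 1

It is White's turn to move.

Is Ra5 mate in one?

yes

After Ra5: black king on a2; in check: yes, from the white rook on a5.
King squares — a1: attacked by Ra5; b1: attacked by Rb3; b2: attacked by Rb3; a3: attacked by Rb3; b3: attacked by Pc2.
Black has no legal moves → checkmate.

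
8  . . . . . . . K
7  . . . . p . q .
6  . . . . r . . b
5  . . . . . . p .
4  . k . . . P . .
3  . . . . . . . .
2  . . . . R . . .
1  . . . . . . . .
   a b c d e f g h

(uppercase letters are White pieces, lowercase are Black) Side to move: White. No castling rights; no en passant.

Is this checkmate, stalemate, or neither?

checkmate

White to move; white king on h8.
In check: yes, from the black queen on g7.
King squares — g7: attacked by Bh6; h7: attacked by Qg7; g8: attacked by Qg7.
Legal moves for White: none.
In check with no legal moves → checkmate.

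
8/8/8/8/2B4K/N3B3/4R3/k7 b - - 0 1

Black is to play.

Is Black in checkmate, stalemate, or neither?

stalemate

Black to move; black king on a1.
In check: no.
King squares — b1: attacked by Na3; a2: attacked by Re2; b2: attacked by Re2.
Legal moves for Black: none.
Not in check and no legal moves → stalemate.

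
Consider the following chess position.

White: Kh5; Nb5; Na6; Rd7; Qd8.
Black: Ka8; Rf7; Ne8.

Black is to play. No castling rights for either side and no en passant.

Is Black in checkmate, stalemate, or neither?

Black to move; black king on a8.
In check: yes, from the white queen on d8.
King squares — a7: attacked by Nb5; b7: attacked by Rd7; b8: attacked by Na6.
Legal moves for Black: none.
In check with no legal moves → checkmate.

checkmate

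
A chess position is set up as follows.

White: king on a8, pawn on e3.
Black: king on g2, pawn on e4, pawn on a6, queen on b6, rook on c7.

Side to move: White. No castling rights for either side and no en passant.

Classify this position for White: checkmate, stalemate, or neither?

White to move; white king on a8.
In check: no.
King squares — a7: attacked by Qb6; b7: attacked by Qb6; b8: attacked by Qb6.
Legal moves for White: none.
Not in check and no legal moves → stalemate.

stalemate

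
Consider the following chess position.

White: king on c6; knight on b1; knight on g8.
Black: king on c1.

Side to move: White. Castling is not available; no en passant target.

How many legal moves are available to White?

White to move; king on c6.
In check: no.
Legal moves: Ne7, Nh6, Nf6, Kd7, Kc7, Kb7, Kd6, Kb6, Kd5, Kc5, Kb5, Nc3, Na3, Nd2.
Count: 14.

14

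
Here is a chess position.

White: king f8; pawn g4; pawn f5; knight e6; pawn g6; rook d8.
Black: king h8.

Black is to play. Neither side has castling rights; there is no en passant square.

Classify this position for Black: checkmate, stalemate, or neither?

Black to move; black king on h8.
In check: no.
King squares — g7: attacked by Ne6; h7: attacked by Pg6; g8: attacked by Kf8.
Legal moves for Black: none.
Not in check and no legal moves → stalemate.

stalemate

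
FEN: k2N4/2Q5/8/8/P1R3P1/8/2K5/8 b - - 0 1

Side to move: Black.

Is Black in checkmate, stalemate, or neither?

Black to move; black king on a8.
In check: no.
King squares — a7: attacked by Qc7; b7: attacked by Qc7; b8: attacked by Qc7.
Legal moves for Black: none.
Not in check and no legal moves → stalemate.

stalemate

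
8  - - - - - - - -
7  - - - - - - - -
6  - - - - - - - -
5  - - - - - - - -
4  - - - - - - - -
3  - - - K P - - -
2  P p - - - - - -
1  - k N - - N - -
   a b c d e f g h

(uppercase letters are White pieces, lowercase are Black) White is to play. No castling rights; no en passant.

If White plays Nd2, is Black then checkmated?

After Nd2: black king on b1; in check: yes, from the white knight on d2.
Black has 2 legal replies: Kxc1, Ka1.
In check but a legal move exists → not checkmate.

no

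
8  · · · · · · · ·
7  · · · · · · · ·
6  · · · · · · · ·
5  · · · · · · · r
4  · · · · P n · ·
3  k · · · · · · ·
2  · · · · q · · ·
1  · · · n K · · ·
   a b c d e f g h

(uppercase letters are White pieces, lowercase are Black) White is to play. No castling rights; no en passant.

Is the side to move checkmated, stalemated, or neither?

checkmate

White to move; white king on e1.
In check: yes, from the black queen on e2.
King squares — d1: attacked by Qe2; f1: attacked by Qe2; d2: attacked by Qe2; e2: attacked by Nf4; f2: attacked by Nd1.
Legal moves for White: none.
In check with no legal moves → checkmate.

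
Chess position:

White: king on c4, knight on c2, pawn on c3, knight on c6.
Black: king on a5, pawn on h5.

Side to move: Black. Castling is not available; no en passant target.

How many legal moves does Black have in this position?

3

Black to move; king on a5.
In check: yes, from the white knight on c6.
Legal moves: Kb6, Ka6, Ka4.
Count: 3.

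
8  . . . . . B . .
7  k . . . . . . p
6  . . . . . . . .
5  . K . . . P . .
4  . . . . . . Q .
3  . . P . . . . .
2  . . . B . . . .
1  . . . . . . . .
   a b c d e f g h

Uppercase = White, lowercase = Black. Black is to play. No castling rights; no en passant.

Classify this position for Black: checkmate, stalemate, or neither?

neither

Black to move; black king on a7.
In check: no.
Legal moves for Black: Kb8, Ka8, Kb7, h6, h5.
Black has 5 legal moves and is not in check → neither.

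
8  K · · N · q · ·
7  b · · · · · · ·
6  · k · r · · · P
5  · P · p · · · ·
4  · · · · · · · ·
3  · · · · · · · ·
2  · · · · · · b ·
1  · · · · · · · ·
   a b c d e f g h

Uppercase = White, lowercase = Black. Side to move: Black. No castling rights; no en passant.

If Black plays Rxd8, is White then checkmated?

yes

After Rxd8: white king on a8; in check: yes, from the black rook on d8.
King squares — a7: attacked by Kb6; b7: attacked by Kb6; b8: attacked by Ba7.
White has no legal moves → checkmate.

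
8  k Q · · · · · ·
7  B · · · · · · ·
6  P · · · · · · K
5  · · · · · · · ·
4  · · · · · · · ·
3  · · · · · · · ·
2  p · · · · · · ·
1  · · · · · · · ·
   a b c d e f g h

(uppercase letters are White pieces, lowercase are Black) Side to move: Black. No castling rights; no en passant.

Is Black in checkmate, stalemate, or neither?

Black to move; black king on a8.
In check: yes, from the white queen on b8.
King squares — a7: attacked by Qb8; b7: attacked by Pa6; b8: attacked by Ba7.
Legal moves for Black: none.
In check with no legal moves → checkmate.

checkmate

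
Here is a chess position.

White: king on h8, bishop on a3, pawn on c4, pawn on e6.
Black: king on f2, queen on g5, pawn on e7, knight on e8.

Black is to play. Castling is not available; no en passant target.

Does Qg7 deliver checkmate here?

yes

After Qg7: white king on h8; in check: yes, from the black queen on g7.
King squares — g7: attacked by Ne8; h7: attacked by Qg7; g8: attacked by Qg7.
White has no legal moves → checkmate.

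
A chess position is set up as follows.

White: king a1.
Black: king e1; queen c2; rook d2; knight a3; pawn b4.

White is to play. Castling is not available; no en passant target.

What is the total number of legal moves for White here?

0

White to move; king on a1.
In check: no.
Legal moves: none.
Count: 0.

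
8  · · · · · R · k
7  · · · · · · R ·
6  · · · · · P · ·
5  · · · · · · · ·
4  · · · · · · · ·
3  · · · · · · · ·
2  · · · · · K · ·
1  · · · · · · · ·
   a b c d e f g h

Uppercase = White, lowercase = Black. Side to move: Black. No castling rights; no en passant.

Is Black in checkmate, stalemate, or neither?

Black to move; black king on h8.
In check: yes, from the white rook on f8.
King squares — g7: attacked by Pf6; h7: attacked by Rg7; g8: attacked by Rg7.
Legal moves for Black: none.
In check with no legal moves → checkmate.

checkmate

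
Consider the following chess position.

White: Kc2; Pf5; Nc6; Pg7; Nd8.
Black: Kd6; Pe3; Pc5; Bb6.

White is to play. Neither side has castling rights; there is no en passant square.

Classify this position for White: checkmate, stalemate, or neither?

White to move; white king on c2.
In check: no.
Legal moves for White include: Nf7+, Nb7+, Ne6, Nb8, Ne7, Na7, Ne5, Na5, Nd4, Nb4, Kd3, Kc3, Kb3, Kb2, Kd1, Kc1, Kb1, g8=Q, ... (list truncated; more exist).
White has legal moves and is not in check → neither.

neither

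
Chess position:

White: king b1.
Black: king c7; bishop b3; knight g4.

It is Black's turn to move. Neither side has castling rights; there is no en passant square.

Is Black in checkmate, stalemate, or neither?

Black to move; black king on c7.
In check: no.
Legal moves for Black include: Kd8, Kc8, Kb8, Kd7, Kb7, Kd6, Kc6, Kb6, Nh6, Nf6, Ne5, Ne3, Nh2, Nf2, Bg8, Bf7, Be6, Bd5, ... (list truncated; more exist).
Black has legal moves and is not in check → neither.

neither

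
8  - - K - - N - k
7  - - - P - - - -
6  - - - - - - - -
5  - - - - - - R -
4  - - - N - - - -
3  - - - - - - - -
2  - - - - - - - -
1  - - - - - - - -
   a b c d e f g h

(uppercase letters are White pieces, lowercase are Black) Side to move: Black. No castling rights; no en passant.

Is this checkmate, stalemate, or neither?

Black to move; black king on h8.
In check: no.
King squares — g7: attacked by Rg5; h7: attacked by Nf8; g8: attacked by Rg5.
Legal moves for Black: none.
Not in check and no legal moves → stalemate.

stalemate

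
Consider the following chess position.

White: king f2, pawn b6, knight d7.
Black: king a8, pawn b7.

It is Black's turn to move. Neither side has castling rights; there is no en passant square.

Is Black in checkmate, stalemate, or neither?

stalemate

Black to move; black king on a8.
In check: no.
King squares — a7: attacked by Pb6; b7: own pawn; b8: attacked by Nd7.
Legal moves for Black: none.
Not in check and no legal moves → stalemate.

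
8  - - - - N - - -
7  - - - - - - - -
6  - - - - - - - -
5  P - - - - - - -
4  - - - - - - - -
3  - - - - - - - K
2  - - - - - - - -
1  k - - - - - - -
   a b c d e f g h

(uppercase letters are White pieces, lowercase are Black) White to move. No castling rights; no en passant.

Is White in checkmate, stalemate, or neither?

White to move; white king on h3.
In check: no.
Legal moves for White: Ng7, Nc7, Nf6, Nd6, Kh4, Kg4, Kg3, Kh2, Kg2, a6.
White has 10 legal moves and is not in check → neither.

neither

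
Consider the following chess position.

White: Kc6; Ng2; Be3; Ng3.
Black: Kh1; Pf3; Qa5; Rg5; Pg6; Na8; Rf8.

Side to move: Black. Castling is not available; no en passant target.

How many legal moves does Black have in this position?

Black to move; king on h1.
In check: yes, from the white knight on g3.
Legal moves: Kh2, Kxg2, Rxg3.
Count: 3.

3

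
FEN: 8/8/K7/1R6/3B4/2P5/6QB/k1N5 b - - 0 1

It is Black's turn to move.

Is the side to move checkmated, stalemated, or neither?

Black to move; black king on a1.
In check: no.
King squares — b1: attacked by Rb5; a2: attacked by Nc1; b2: attacked by Qg2.
Legal moves for Black: none.
Not in check and no legal moves → stalemate.

stalemate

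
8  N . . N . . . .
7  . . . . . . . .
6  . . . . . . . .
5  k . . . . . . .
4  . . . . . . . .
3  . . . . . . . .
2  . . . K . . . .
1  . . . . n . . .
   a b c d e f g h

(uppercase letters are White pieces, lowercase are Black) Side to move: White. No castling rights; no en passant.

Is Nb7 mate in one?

no

After Nb7: black king on a5; in check: yes, from the white knight on b7.
Black has 4 legal replies: Ka6, Kb5, Kb4, Ka4.
In check but a legal move exists → not checkmate.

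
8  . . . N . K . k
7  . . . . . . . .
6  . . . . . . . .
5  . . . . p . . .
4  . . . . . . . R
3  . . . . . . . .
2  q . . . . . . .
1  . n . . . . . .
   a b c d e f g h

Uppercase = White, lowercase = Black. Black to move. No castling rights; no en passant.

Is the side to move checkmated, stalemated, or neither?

Black to move; black king on h8.
In check: yes, from the white rook on h4.
King squares — g7: attacked by Kf8; h7: attacked by Rh4; g8: attacked by Kf8.
Legal moves for Black: none.
In check with no legal moves → checkmate.

checkmate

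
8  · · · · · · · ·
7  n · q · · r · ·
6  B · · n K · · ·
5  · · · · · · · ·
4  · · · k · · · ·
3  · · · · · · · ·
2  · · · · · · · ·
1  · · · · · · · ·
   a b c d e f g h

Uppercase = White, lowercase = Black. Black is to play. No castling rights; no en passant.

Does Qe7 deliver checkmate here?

After Qe7: white king on e6; in check: yes, from the black queen on e7.
King squares — d5: attacked by Kd4; e5: attacked by Kd4; f5: attacked by Nd6; d6: attacked by Qe7; f6: attacked by Qe7; d7: attacked by Qe7; e7: attacked by Rf7; f7: attacked by Nd6.
White has no legal moves → checkmate.

yes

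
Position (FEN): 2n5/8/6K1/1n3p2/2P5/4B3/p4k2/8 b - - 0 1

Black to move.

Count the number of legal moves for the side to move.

Black to move; king on f2.
In check: yes, from the white bishop on e3.
Legal moves: Kg3, Kf3, Kxe3, Kg2, Ke2, Kf1, Ke1.
Count: 7.

7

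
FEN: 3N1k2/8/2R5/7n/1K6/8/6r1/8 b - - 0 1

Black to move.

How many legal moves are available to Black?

22

Black to move; king on f8.
In check: no.
Legal moves: Kg8, Ke8, Kg7, Ke7, Ng7, Nf6, Nf4, Ng3, Rg8, Rg7, Rg6, Rg5, Rg4+, Rg3, Rh2, Rf2, Re2, Rd2, Rc2, Rb2+, Ra2, Rg1.
Count: 22.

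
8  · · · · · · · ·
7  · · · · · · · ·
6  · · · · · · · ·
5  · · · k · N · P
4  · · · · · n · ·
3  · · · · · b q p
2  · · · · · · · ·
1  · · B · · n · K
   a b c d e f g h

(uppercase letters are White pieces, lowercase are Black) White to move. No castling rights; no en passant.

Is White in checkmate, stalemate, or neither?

checkmate

White to move; white king on h1.
In check: yes, from the black bishop on f3.
King squares — g1: attacked by Qg3; g2: attacked by Bf3; h2: attacked by Nf1.
Legal moves for White: none.
In check with no legal moves → checkmate.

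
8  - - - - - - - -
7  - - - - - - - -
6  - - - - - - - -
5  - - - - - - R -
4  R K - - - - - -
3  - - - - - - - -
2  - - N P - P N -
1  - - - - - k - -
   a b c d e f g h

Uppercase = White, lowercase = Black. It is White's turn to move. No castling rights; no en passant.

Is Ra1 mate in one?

no

After Ra1: black king on f1; in check: yes, from the white rook on a1.
Black has 2 legal replies: Kxf2, Ke2.
In check but a legal move exists → not checkmate.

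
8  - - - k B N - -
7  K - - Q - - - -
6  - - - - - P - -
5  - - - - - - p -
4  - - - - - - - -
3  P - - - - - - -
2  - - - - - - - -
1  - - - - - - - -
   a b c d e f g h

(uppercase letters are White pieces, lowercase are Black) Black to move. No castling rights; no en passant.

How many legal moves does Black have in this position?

0

Black to move; king on d8.
In check: yes, from the white queen on d7.
Legal moves: none.
Count: 0.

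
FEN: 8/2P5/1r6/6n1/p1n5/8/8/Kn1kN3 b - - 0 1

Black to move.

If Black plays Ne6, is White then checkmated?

After Ne6: white king on a1; in check: no.
White is not in check, so this cannot be checkmate.

no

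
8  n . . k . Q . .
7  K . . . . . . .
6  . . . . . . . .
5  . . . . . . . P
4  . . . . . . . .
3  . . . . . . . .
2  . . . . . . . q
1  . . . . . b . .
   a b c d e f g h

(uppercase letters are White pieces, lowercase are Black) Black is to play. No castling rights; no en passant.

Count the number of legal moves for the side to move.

2

Black to move; king on d8.
In check: yes, from the white queen on f8.
Legal moves: Kd7, Kc7.
Count: 2.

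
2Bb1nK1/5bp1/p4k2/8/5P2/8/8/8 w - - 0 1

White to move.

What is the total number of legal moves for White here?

White to move; king on g8.
In check: yes, from the black bishop on f7.
Legal moves: Kh8, Kxf8.
Count: 2.

2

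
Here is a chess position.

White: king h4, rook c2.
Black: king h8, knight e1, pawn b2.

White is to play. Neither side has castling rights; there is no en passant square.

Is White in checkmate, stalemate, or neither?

neither

White to move; white king on h4.
In check: no.
Legal moves for White: Kh5, Kg5, Kg4, Kh3, Kg3, Rc8+, Rc7, Rc6, Rc5, Rc4, Rc3, Rh2, Rg2, Rf2, Re2, Rd2, Rxb2, Rc1.
White has 18 legal moves and is not in check → neither.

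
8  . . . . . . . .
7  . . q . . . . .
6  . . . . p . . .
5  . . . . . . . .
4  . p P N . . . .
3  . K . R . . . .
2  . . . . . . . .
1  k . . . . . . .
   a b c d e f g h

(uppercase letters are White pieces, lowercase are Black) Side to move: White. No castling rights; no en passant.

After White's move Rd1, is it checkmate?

After Rd1: black king on a1; in check: yes, from the white rook on d1.
King squares — b1: attacked by Rd1; a2: attacked by Kb3; b2: attacked by Kb3.
Black has no legal moves → checkmate.

yes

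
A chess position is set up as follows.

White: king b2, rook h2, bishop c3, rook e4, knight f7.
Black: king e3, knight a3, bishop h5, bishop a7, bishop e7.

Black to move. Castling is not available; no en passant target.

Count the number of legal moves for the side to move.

Black to move; king on e3.
In check: yes, from the white rook on e4.
Legal moves: Kxe4, Kf3, Kd3.
Count: 3.

3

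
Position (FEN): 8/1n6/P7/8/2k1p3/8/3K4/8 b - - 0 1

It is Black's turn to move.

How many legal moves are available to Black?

11

Black to move; king on c4.
In check: no.
Legal moves: Nd8, Nd6, Nc5, Na5, Kd5, Kc5, Kb5, Kd4, Kb4, Kb3, e3+.
Count: 11.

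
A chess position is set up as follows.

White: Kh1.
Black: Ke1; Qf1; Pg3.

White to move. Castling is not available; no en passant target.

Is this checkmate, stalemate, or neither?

checkmate

White to move; white king on h1.
In check: yes, from the black queen on f1.
King squares — g1: attacked by Qf1; g2: attacked by Qf1; h2: attacked by Pg3.
Legal moves for White: none.
In check with no legal moves → checkmate.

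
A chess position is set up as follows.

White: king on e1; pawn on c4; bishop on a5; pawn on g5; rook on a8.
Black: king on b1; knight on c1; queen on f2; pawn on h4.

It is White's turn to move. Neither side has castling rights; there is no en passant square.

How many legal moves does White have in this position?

2

White to move; king on e1.
In check: yes, from the black queen on f2.
Legal moves: Kxf2, Kd1.
Count: 2.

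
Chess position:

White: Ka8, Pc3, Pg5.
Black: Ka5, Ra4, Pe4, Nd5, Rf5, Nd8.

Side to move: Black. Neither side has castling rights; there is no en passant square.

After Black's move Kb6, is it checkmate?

After Kb6: white king on a8; in check: yes, from the black rook on a4.
White has 1 legal reply: Kb8.
In check but a legal move exists → not checkmate.

no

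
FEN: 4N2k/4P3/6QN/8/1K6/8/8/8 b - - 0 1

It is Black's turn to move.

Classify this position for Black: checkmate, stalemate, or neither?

Black to move; black king on h8.
In check: no.
King squares — g7: attacked by Qg6; h7: attacked by Qg6; g8: attacked by Qg6.
Legal moves for Black: none.
Not in check and no legal moves → stalemate.

stalemate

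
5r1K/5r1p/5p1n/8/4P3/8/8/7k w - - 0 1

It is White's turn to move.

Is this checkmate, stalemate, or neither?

checkmate

White to move; white king on h8.
In check: yes, from the black rook on f8.
King squares — g7: attacked by Rf7; h7: attacked by Rf7; g8: attacked by Nh6.
Legal moves for White: none.
In check with no legal moves → checkmate.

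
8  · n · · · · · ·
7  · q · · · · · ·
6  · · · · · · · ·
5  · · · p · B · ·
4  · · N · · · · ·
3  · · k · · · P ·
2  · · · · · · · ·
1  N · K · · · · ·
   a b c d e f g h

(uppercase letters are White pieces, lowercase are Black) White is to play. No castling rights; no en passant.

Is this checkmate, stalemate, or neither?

White to move; white king on c1.
In check: no.
Legal moves for White include: Bc8, Bh7, Bd7, Bg6, Be6, Bg4, Be4, Bh3, Bd3, Bc2, Bb1, Nd6, Nb6, Ne5, Na5, Ne3, Na3, Nd2, ... (list truncated; more exist).
White has legal moves and is not in check → neither.

neither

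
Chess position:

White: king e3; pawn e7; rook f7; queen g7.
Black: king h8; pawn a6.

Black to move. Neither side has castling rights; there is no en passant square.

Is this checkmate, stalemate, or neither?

Black to move; black king on h8.
In check: yes, from the white queen on g7.
King squares — g7: attacked by Rf7; h7: attacked by Qg7; g8: attacked by Qg7.
Legal moves for Black: none.
In check with no legal moves → checkmate.

checkmate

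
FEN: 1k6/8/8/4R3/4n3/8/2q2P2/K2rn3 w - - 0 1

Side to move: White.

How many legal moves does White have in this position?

0

White to move; king on a1.
In check: yes, from the black rook on d1.
Legal moves: none.
Count: 0.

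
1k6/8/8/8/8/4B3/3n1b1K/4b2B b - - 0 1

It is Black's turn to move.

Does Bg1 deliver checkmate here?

no

After Bg1: white king on h2; in check: yes, from the black bishop on g1.
White has 4 legal replies: Kh3, Kg2, Kxg1, Bxg1.
In check but a legal move exists → not checkmate.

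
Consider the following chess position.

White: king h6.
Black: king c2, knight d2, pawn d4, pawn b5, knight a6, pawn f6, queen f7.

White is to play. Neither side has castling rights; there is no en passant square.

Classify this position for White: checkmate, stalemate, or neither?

White to move; white king on h6.
In check: no.
King squares — g5: attacked by Pf6; h5: attacked by Qf7; g6: attacked by Qf7; g7: attacked by Qf7; h7: attacked by Qf7.
Legal moves for White: none.
Not in check and no legal moves → stalemate.

stalemate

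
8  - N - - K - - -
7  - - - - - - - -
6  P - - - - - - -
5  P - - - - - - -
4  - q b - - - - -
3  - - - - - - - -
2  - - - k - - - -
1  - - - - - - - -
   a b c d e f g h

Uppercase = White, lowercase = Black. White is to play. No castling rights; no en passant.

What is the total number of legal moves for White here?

5

White to move; king on e8.
In check: no.
Legal moves: Kd8, Kd7, Nd7, Nc6, a7.
Count: 5.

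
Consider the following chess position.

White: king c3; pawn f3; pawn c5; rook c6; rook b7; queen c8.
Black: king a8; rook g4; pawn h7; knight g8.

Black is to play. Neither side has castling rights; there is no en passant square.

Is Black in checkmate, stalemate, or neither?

checkmate

Black to move; black king on a8.
In check: yes, from the white queen on c8.
King squares — a7: attacked by Rb7; b7: attacked by Qc8; b8: attacked by Rb7.
Legal moves for Black: none.
In check with no legal moves → checkmate.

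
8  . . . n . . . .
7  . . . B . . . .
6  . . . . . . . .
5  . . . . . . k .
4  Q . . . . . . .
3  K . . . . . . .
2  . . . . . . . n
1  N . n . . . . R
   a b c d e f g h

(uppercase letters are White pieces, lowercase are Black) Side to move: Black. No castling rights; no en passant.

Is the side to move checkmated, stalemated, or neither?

Black to move; black king on g5.
In check: no.
Legal moves for Black: Nf7, Nb7, Ne6, Nc6, Kh6, Kg6, Kf6, Kh5, Ng4, Nf3, Nf1, Nd3, Nb3, Ne2, Na2.
Black has 15 legal moves and is not in check → neither.

neither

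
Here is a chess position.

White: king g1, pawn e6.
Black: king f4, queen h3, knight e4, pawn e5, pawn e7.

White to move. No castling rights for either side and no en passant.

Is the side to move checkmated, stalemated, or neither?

White to move; white king on g1.
In check: no.
King squares — f1: attacked by Qh3; h1: attacked by Qh3; f2: attacked by Ne4; g2: attacked by Qh3; h2: attacked by Qh3.
Legal moves for White: none.
Not in check and no legal moves → stalemate.

stalemate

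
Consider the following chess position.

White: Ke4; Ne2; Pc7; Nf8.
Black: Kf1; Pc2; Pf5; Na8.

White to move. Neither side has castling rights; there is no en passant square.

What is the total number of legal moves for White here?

White to move; king on e4.
In check: yes, from the black pawn on f5.
Legal moves: Kxf5, Ke5, Kd5, Kf4, Kd4, Kf3, Ke3, Kd3.
Count: 8.

8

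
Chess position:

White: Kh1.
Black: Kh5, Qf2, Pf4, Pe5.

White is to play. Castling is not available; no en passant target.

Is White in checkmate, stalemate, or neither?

stalemate

White to move; white king on h1.
In check: no.
King squares — g1: attacked by Qf2; g2: attacked by Qf2; h2: attacked by Qf2.
Legal moves for White: none.
Not in check and no legal moves → stalemate.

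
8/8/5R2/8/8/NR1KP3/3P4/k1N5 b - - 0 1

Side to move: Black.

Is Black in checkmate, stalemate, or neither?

stalemate

Black to move; black king on a1.
In check: no.
King squares — b1: attacked by Na3; a2: attacked by Nc1; b2: attacked by Rb3.
Legal moves for Black: none.
Not in check and no legal moves → stalemate.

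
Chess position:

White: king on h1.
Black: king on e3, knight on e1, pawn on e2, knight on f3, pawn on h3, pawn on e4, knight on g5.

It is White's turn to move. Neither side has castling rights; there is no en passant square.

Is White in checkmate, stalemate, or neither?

White to move; white king on h1.
In check: no.
King squares — g1: attacked by Nf3; g2: attacked by Ne1; h2: attacked by Nf3.
Legal moves for White: none.
Not in check and no legal moves → stalemate.

stalemate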